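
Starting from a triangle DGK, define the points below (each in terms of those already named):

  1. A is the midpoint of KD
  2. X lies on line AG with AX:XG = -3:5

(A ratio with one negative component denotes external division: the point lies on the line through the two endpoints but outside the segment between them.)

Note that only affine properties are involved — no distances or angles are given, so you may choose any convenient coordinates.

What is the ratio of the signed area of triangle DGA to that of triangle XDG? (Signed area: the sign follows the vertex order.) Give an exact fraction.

[DGA]:[XDG] = 2/5

Set D = (0, 0), G = (1, 0), K = (0, 1); any affine frame gives the same invariant.
1. A is the midpoint of KD ⇒ A = (0, 1/2)
2. X lies on line AG with AX:XG = -3:5 ⇒ X = (-3/2, 5/4)
2·[DGA] = 1/2, 2·[XDG] = 5/4
[DGA]:[XDG] = 1/2:5/4 = 2/5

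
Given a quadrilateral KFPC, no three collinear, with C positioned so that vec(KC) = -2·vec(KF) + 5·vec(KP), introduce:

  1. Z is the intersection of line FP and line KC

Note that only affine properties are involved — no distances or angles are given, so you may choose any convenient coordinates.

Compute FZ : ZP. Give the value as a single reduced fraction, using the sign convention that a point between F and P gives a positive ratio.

Set K = (0, 0), F = (1, 0), P = (0, 1), C = (-2, 5); any affine frame gives the same invariant.
1. Z is the intersection of line FP and line KC ⇒ Z = (-2/3, 5/3)
Z = F + t·(P−F) with t = 5/3, so FZ:ZP = t:(1−t) = 5/3:-2/3

FZ:ZP = -5/2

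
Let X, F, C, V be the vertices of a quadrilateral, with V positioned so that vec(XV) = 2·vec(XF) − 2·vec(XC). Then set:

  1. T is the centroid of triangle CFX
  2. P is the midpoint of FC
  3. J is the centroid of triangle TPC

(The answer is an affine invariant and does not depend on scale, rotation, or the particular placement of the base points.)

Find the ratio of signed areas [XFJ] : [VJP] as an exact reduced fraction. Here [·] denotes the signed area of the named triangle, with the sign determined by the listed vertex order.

[XFJ]:[VJP] = -11/7

Work in coordinates with X = (0, 0), F = (1, 0), C = (0, 1), V = (2, -2).
1. T is the centroid of triangle CFX ⇒ T = (1/3, 1/3)
2. P is the midpoint of FC ⇒ P = (1/2, 1/2)
3. J is the centroid of triangle TPC ⇒ J = (5/18, 11/18)
2·[XFJ] = 11/18, 2·[VJP] = -7/18
[XFJ]:[VJP] = 11/18:-7/18 = -11/7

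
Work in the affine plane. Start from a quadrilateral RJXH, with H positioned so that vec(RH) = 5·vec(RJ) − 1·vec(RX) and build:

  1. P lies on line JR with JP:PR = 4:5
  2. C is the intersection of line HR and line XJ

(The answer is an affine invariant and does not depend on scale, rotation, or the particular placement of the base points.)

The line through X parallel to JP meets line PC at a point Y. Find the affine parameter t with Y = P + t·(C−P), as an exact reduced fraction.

Choose coordinates R = (0, 0), J = (1, 0), X = (0, 1), H = (5, -1).
1. P lies on line JR with JP:PR = 4:5 ⇒ P = (5/9, 0)
2. C is the intersection of line HR and line XJ ⇒ C = (5/4, -1/4)
through X parallel to JP: direction (-4/9, 0); meets PC at Y = (-20/9, 1)
Y = P + t·(C−P) with t = -4

t = -4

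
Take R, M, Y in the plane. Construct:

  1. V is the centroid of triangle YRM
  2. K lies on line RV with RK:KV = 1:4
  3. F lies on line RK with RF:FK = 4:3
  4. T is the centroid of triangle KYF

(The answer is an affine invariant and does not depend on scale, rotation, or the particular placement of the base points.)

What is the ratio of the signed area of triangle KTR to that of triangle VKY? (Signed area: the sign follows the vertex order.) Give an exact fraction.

[KTR]:[VKY] = -1/12

Choose coordinates R = (0, 0), M = (1, 0), Y = (0, 1).
1. V is the centroid of triangle YRM ⇒ V = (1/3, 1/3)
2. K lies on line RV with RK:KV = 1:4 ⇒ K = (1/15, 1/15)
3. F lies on line RK with RF:FK = 4:3 ⇒ F = (4/105, 4/105)
4. T is the centroid of triangle KYF ⇒ T = (11/315, 116/315)
2·[KTR] = 1/45, 2·[VKY] = -4/15
[KTR]:[VKY] = 1/45:-4/15 = -1/12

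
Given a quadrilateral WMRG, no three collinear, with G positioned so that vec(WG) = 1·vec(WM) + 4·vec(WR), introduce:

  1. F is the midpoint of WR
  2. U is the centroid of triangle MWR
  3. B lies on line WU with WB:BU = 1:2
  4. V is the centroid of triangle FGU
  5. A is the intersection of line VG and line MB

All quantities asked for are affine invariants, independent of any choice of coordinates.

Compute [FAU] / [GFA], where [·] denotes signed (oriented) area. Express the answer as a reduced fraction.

Choose coordinates W = (0, 0), M = (1, 0), R = (0, 1), G = (1, 4).
1. F is the midpoint of WR ⇒ F = (0, 1/2)
2. U is the centroid of triangle MWR ⇒ U = (1/3, 1/3)
3. B lies on line WU with WB:BU = 1:2 ⇒ B = (1/9, 1/9)
4. V is the centroid of triangle FGU ⇒ V = (4/9, 29/18)
5. A is the intersection of line VG and line MB ⇒ A = (17/177, 20/177)
2·[FAU] = 20/177, 2·[GFA] = 128/177
[FAU]:[GFA] = 20/177:128/177 = 5/32

[FAU]:[GFA] = 5/32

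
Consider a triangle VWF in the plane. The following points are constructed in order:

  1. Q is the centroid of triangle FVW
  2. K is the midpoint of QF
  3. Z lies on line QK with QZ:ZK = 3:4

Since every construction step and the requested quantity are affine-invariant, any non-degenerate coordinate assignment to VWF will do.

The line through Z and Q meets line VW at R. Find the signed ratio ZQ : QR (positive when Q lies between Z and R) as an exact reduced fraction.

ZQ:QR = 3/7

Work in coordinates with V = (0, 0), W = (1, 0), F = (0, 1).
1. Q is the centroid of triangle FVW ⇒ Q = (1/3, 1/3)
2. K is the midpoint of QF ⇒ K = (1/6, 2/3)
3. Z lies on line QK with QZ:ZK = 3:4 ⇒ Z = (11/42, 10/21)
line ZQ meets VW at R = (1/2, 0)
Q = Z + t·(R−Z) with t = 3/10, so ZQ:QR = 3/10:7/10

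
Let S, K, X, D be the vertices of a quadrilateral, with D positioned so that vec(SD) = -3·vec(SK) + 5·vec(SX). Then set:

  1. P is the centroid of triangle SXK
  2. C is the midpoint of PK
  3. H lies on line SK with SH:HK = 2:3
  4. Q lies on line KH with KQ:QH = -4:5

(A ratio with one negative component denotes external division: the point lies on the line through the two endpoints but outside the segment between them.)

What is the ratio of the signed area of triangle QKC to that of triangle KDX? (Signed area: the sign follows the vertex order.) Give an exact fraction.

Choose coordinates S = (0, 0), K = (1, 0), X = (0, 1), D = (-3, 5).
1. P is the centroid of triangle SXK ⇒ P = (1/3, 1/3)
2. C is the midpoint of PK ⇒ C = (2/3, 1/6)
3. H lies on line SK with SH:HK = 2:3 ⇒ H = (2/5, 0)
4. Q lies on line KH with KQ:QH = -4:5 ⇒ Q = (17/5, 0)
2·[QKC] = -2/5, 2·[KDX] = 1
[QKC]:[KDX] = -2/5:1 = -2/5

[QKC]:[KDX] = -2/5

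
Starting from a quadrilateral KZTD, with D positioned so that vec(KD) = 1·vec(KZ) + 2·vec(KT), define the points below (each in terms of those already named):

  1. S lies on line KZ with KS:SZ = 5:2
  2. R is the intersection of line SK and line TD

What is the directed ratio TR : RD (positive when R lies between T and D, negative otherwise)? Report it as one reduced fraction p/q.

Choose coordinates K = (0, 0), Z = (1, 0), T = (0, 1), D = (1, 2).
1. S lies on line KZ with KS:SZ = 5:2 ⇒ S = (5/7, 0)
2. R is the intersection of line SK and line TD ⇒ R = (-1, 0)
R = T + t·(D−T) with t = -1, so TR:RD = t:(1−t) = -1:2

TR:RD = -1/2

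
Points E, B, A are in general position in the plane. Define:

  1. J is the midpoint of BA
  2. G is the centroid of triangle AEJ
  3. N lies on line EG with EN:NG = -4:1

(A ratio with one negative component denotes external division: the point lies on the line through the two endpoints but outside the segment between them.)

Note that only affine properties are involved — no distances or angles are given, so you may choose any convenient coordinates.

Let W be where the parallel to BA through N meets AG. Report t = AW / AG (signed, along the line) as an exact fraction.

t = 1/3

Assign E = (0, 0), B = (1, 0), A = (0, 1) — the answer is frame-independent, so this choice is without loss of generality.
1. J is the midpoint of BA ⇒ J = (1/2, 1/2)
2. G is the centroid of triangle AEJ ⇒ G = (1/6, 1/2)
3. N lies on line EG with EN:NG = -4:1 ⇒ N = (2/9, 2/3)
through N parallel to BA: direction (-1, 1); meets AG at W = (1/18, 5/6)
W = A + t·(G−A) with t = 1/3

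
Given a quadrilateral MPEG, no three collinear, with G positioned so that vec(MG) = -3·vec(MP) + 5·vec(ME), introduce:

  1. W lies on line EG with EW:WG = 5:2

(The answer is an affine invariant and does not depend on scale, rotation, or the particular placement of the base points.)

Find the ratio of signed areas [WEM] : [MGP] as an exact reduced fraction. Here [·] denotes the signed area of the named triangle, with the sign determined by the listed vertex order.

Work in coordinates with M = (0, 0), P = (1, 0), E = (0, 1), G = (-3, 5).
1. W lies on line EG with EW:WG = 5:2 ⇒ W = (-15/7, 27/7)
2·[WEM] = -15/7, 2·[MGP] = -5
[WEM]:[MGP] = -15/7:-5 = 3/7

[WEM]:[MGP] = 3/7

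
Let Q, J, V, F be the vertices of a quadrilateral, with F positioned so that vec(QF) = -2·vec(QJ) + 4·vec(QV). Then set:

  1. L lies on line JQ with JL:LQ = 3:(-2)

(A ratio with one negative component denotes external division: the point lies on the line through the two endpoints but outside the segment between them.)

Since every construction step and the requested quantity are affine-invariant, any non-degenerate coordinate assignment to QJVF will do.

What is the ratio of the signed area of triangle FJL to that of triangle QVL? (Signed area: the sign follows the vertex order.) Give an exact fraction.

Choose coordinates Q = (0, 0), J = (1, 0), V = (0, 1), F = (-2, 4).
1. L lies on line JQ with JL:LQ = 3:(-2) ⇒ L = (-2, 0)
2·[FJL] = -12, 2·[QVL] = 2
[FJL]:[QVL] = -12:2 = -6

[FJL]:[QVL] = -6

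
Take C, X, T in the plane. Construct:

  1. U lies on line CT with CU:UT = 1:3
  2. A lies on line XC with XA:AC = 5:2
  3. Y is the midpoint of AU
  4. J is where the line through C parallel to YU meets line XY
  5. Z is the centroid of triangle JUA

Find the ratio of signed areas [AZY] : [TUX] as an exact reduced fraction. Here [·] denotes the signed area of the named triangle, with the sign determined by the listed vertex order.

Set C = (0, 0), X = (1, 0), T = (0, 1); any affine frame gives the same invariant.
1. U lies on line CT with CU:UT = 1:3 ⇒ U = (0, 1/4)
2. A lies on line XC with XA:AC = 5:2 ⇒ A = (2/7, 0)
3. Y is the midpoint of AU ⇒ Y = (1/7, 1/8)
4. J is where the line through C parallel to YU meets line XY ⇒ J = (-1/5, 7/40)
5. Z is the centroid of triangle JUA ⇒ Z = (1/35, 17/120)
2·[AZY] = -1/84, 2·[TUX] = 3/4
[AZY]:[TUX] = -1/84:3/4 = -1/63

[AZY]:[TUX] = -1/63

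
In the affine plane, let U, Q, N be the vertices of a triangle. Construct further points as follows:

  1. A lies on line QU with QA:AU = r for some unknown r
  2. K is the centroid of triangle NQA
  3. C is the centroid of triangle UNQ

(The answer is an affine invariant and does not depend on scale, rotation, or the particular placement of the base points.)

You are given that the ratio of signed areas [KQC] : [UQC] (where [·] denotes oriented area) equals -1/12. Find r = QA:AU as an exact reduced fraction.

Choose coordinates U = (0, 0), Q = (1, 0), N = (0, 1).
1. With QA:AU = r, write λ = r/(r+1) so A = Q + λ·(U−Q); A is affine-linear in λ
2. K is the centroid of triangle NQA ⇒ K is an affine combination of earlier points and hence also affine-linear in λ
3. C is the centroid of triangle UNQ ⇒ C = (1/3, 1/3)
Every point depending on A is an affine combination of A and λ-independent points, so each such coordinate is linear in λ; the λ² term in each signed area is a multiple of (U−Q)×(U−Q) = 0, so 2·[KQC] and 2·[UQC] are each linear in λ. Evaluating at λ=0 and λ=1:
  2·[KQC] = 1/9·λ − 1/9,   2·[UQC] = 1/3
So [KQC]:[UQC] = (1/9·λ − 1/9) / (1/3). Setting this equal to -1/12:
  1/9·λ − 1/9 = -1/12·(1/3)  ⇒  λ = 3/4
Then r = λ/(1−λ) = (3/4)/(1/4) = 3. Check: with r = 3, A = (1/4, 0) and [KQC]:[UQC] = -1/12 as required.

r = 3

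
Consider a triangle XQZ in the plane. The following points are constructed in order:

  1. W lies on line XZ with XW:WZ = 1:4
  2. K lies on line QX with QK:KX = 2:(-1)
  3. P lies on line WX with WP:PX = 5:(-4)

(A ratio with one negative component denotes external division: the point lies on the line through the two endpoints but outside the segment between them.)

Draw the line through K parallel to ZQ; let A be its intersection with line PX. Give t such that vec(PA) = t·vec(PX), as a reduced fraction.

Assign X = (0, 0), Q = (1, 0), Z = (0, 1) — the answer is frame-independent, so this choice is without loss of generality.
1. W lies on line XZ with XW:WZ = 1:4 ⇒ W = (0, 1/5)
2. K lies on line QX with QK:KX = 2:(-1) ⇒ K = (-1, 0)
3. P lies on line WX with WP:PX = 5:(-4) ⇒ P = (0, -4/5)
through K parallel to ZQ: direction (1, -1); meets PX at A = (0, -1)
A = P + t·(X−P) with t = -1/4

t = -1/4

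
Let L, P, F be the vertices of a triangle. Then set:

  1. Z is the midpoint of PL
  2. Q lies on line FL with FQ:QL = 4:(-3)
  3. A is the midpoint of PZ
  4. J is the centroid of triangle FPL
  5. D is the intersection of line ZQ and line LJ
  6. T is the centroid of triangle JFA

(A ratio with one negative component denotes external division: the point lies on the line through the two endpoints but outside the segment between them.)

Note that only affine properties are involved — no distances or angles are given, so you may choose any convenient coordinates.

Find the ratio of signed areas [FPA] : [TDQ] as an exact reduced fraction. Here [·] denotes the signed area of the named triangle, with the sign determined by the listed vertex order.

Assign L = (0, 0), P = (1, 0), F = (0, 1) — the answer is frame-independent, so this choice is without loss of generality.
1. Z is the midpoint of PL ⇒ Z = (1/2, 0)
2. Q lies on line FL with FQ:QL = 4:(-3) ⇒ Q = (0, -3)
3. A is the midpoint of PZ ⇒ A = (3/4, 0)
4. J is the centroid of triangle FPL ⇒ J = (1/3, 1/3)
5. D is the intersection of line ZQ and line LJ ⇒ D = (3/5, 3/5)
6. T is the centroid of triangle JFA ⇒ T = (13/36, 4/9)
2·[FPA] = -1/4, 2·[TDQ] = -23/30
[FPA]:[TDQ] = -1/4:-23/30 = 15/46

[FPA]:[TDQ] = 15/46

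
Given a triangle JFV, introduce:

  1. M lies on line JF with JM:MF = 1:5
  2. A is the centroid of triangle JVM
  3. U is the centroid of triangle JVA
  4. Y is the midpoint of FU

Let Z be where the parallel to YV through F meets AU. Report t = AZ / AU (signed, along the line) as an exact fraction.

Work in coordinates with J = (0, 0), F = (1, 0), V = (0, 1).
1. M lies on line JF with JM:MF = 1:5 ⇒ M = (1/6, 0)
2. A is the centroid of triangle JVM ⇒ A = (1/18, 1/3)
3. U is the centroid of triangle JVA ⇒ U = (1/54, 4/9)
4. Y is the midpoint of FU ⇒ Y = (55/108, 2/9)
through F parallel to YV: direction (-55/108, 7/9); meets AU at Z = (-113/162, 70/27)
Z = A + t·(U−A) with t = 61/3

t = 61/3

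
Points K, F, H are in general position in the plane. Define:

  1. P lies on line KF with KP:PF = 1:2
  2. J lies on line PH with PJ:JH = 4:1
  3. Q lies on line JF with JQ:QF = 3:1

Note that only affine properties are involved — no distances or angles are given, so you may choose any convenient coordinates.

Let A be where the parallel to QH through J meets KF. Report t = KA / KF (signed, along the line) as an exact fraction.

t = 5/6

Assign K = (0, 0), F = (1, 0), H = (0, 1) — the answer is frame-independent, so this choice is without loss of generality.
1. P lies on line KF with KP:PF = 1:2 ⇒ P = (1/3, 0)
2. J lies on line PH with PJ:JH = 4:1 ⇒ J = (1/15, 4/5)
3. Q lies on line JF with JQ:QF = 3:1 ⇒ Q = (23/30, 1/5)
through J parallel to QH: direction (-23/30, 4/5); meets KF at A = (5/6, 0)
A = K + t·(F−K) with t = 5/6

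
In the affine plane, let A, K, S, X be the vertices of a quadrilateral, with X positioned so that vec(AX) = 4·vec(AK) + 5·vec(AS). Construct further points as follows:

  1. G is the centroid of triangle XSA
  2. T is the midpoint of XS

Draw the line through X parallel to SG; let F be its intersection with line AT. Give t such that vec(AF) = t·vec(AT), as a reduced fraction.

Work in coordinates with A = (0, 0), K = (1, 0), S = (0, 1), X = (4, 5).
1. G is the centroid of triangle XSA ⇒ G = (4/3, 2)
2. T is the midpoint of XS ⇒ T = (2, 3)
through X parallel to SG: direction (4/3, 1); meets AT at F = (8/3, 4)
F = A + t·(T−A) with t = 4/3

t = 4/3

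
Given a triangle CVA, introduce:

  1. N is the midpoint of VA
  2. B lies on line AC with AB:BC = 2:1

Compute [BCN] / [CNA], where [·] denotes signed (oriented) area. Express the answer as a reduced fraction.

Work in coordinates with C = (0, 0), V = (1, 0), A = (0, 1).
1. N is the midpoint of VA ⇒ N = (1/2, 1/2)
2. B lies on line AC with AB:BC = 2:1 ⇒ B = (0, 1/3)
2·[BCN] = 1/6, 2·[CNA] = 1/2
[BCN]:[CNA] = 1/6:1/2 = 1/3

[BCN]:[CNA] = 1/3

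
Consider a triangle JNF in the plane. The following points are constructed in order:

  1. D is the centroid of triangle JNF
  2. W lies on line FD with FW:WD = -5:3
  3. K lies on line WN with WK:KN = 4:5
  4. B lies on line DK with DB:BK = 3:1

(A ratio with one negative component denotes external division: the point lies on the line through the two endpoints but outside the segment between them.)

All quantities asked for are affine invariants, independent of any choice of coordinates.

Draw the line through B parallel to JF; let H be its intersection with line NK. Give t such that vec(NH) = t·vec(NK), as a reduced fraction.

Assign J = (0, 0), N = (1, 0), F = (0, 1) — the answer is frame-independent, so this choice is without loss of generality.
1. D is the centroid of triangle JNF ⇒ D = (1/3, 1/3)
2. W lies on line FD with FW:WD = -5:3 ⇒ W = (5/6, -2/3)
3. K lies on line WN with WK:KN = 4:5 ⇒ K = (49/54, -10/27)
4. B lies on line DK with DB:BK = 3:1 ⇒ B = (55/72, -7/36)
through B parallel to JF: direction (0, 1); meets NK at H = (55/72, -17/18)
H = N + t·(K−N) with t = 51/20

t = 51/20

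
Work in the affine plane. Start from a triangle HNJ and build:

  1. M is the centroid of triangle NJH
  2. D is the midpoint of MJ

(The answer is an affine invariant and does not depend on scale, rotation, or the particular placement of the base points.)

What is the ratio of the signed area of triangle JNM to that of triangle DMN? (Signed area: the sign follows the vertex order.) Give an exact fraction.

Choose coordinates H = (0, 0), N = (1, 0), J = (0, 1).
1. M is the centroid of triangle NJH ⇒ M = (1/3, 1/3)
2. D is the midpoint of MJ ⇒ D = (1/6, 2/3)
2·[JNM] = -1/3, 2·[DMN] = 1/6
[JNM]:[DMN] = -1/3:1/6 = -2

[JNM]:[DMN] = -2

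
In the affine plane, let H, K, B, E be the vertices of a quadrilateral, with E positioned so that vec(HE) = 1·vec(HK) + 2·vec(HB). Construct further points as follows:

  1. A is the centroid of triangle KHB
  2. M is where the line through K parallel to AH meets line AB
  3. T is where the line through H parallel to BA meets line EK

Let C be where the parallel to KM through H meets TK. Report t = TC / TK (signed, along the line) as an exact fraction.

Work in coordinates with H = (0, 0), K = (1, 0), B = (0, 1), E = (1, 2).
1. A is the centroid of triangle KHB ⇒ A = (1/3, 1/3)
2. M is where the line through K parallel to AH meets line AB ⇒ M = (2/3, -1/3)
3. T is where the line through H parallel to BA meets line EK ⇒ T = (1, -2)
through H parallel to KM: direction (-1/3, -1/3); meets TK at C = (1, 1)
C = T + t·(K−T) with t = 3/2

t = 3/2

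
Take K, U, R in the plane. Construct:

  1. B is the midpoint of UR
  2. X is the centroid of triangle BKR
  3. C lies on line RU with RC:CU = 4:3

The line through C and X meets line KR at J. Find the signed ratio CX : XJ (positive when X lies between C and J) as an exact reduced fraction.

Set K = (0, 0), U = (1, 0), R = (0, 1); any affine frame gives the same invariant.
1. B is the midpoint of UR ⇒ B = (1/2, 1/2)
2. X is the centroid of triangle BKR ⇒ X = (1/6, 1/2)
3. C lies on line RU with RC:CU = 4:3 ⇒ C = (4/7, 3/7)
line CX meets KR at J = (0, 9/17)
X = C + t·(J−C) with t = 17/24, so CX:XJ = 17/24:7/24

CX:XJ = 17/7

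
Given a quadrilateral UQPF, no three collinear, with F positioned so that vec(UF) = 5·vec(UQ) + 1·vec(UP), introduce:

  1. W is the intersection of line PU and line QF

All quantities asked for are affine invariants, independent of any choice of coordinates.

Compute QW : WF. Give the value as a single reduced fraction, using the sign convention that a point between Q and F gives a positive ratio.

Work in coordinates with U = (0, 0), Q = (1, 0), P = (0, 1), F = (5, 1).
1. W is the intersection of line PU and line QF ⇒ W = (0, -1/4)
W = Q + t·(F−Q) with t = -1/4, so QW:WF = t:(1−t) = -1/4:5/4

QW:WF = -1/5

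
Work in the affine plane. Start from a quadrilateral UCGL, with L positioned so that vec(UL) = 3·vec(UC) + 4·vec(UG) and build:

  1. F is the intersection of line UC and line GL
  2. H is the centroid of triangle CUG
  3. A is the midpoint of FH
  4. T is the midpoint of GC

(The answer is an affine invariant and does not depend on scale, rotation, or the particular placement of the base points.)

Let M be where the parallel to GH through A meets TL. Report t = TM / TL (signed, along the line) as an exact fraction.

t = -4/17

Assign U = (0, 0), C = (1, 0), G = (0, 1), L = (3, 4) — the answer is frame-independent, so this choice is without loss of generality.
1. F is the intersection of line UC and line GL ⇒ F = (-1, 0)
2. H is the centroid of triangle CUG ⇒ H = (1/3, 1/3)
3. A is the midpoint of FH ⇒ A = (-1/3, 1/6)
4. T is the midpoint of GC ⇒ T = (1/2, 1/2)
through A parallel to GH: direction (1/3, -2/3); meets TL at M = (-3/34, -11/34)
M = T + t·(L−T) with t = -4/17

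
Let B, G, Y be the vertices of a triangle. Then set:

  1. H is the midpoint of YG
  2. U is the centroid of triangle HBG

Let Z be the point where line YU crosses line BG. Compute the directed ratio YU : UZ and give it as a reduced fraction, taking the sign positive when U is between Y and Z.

YU:UZ = 5

Work in coordinates with B = (0, 0), G = (1, 0), Y = (0, 1).
1. H is the midpoint of YG ⇒ H = (1/2, 1/2)
2. U is the centroid of triangle HBG ⇒ U = (1/2, 1/6)
line YU meets BG at Z = (3/5, 0)
U = Y + t·(Z−Y) with t = 5/6, so YU:UZ = 5/6:1/6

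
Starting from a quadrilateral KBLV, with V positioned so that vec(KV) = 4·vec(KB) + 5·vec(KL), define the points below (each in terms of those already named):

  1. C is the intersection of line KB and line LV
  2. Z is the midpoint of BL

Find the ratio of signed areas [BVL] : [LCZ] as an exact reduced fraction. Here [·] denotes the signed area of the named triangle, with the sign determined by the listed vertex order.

Set K = (0, 0), B = (1, 0), L = (0, 1), V = (4, 5); any affine frame gives the same invariant.
1. C is the intersection of line KB and line LV ⇒ C = (-1, 0)
2. Z is the midpoint of BL ⇒ Z = (1/2, 1/2)
2·[BVL] = 8, 2·[LCZ] = 1
[BVL]:[LCZ] = 8:1 = 8

[BVL]:[LCZ] = 8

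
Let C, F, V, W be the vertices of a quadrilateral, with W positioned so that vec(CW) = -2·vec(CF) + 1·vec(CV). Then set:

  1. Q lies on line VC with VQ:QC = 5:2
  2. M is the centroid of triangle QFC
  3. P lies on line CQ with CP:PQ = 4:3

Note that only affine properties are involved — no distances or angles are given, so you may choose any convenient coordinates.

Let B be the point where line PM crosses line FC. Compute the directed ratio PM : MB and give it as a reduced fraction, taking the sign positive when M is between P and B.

PM:MB = 5/7

Set C = (0, 0), F = (1, 0), V = (0, 1), W = (-2, 1); any affine frame gives the same invariant.
1. Q lies on line VC with VQ:QC = 5:2 ⇒ Q = (0, 2/7)
2. M is the centroid of triangle QFC ⇒ M = (1/3, 2/21)
3. P lies on line CQ with CP:PQ = 4:3 ⇒ P = (0, 8/49)
line PM meets FC at B = (4/5, 0)
M = P + t·(B−P) with t = 5/12, so PM:MB = 5/12:7/12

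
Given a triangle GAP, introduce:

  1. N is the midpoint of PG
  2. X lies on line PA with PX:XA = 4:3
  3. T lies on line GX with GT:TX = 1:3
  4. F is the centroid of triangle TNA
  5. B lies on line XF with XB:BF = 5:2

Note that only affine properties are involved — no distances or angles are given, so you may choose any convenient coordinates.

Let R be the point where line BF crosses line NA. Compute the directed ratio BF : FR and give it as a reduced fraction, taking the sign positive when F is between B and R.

Assign G = (0, 0), A = (1, 0), P = (0, 1) — the answer is frame-independent, so this choice is without loss of generality.
1. N is the midpoint of PG ⇒ N = (0, 1/2)
2. X lies on line PA with PX:XA = 4:3 ⇒ X = (4/7, 3/7)
3. T lies on line GX with GT:TX = 1:3 ⇒ T = (1/7, 3/28)
4. F is the centroid of triangle TNA ⇒ F = (8/21, 17/84)
5. B lies on line XF with XB:BF = 5:2 ⇒ B = (64/147, 157/588)
line BF meets NA at R = (4/9, 5/18)
F = B + t·(R−B) with t = -6, so BF:FR = -6:7

BF:FR = -6/7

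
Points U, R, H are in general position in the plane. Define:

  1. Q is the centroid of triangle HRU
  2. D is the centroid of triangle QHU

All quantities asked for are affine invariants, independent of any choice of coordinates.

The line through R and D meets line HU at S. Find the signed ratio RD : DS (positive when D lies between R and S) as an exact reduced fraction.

Work in coordinates with U = (0, 0), R = (1, 0), H = (0, 1).
1. Q is the centroid of triangle HRU ⇒ Q = (1/3, 1/3)
2. D is the centroid of triangle QHU ⇒ D = (1/9, 4/9)
line RD meets HU at S = (0, 1/2)
D = R + t·(S−R) with t = 8/9, so RD:DS = 8/9:1/9

RD:DS = 8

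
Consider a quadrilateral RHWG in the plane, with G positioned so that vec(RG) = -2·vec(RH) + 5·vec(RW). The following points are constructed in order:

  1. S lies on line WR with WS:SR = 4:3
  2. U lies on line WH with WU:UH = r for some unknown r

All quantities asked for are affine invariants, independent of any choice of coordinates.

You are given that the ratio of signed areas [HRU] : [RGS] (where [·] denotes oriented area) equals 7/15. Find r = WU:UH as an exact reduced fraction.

Set R = (0, 0), H = (1, 0), W = (0, 1), G = (-2, 5); any affine frame gives the same invariant.
1. S lies on line WR with WS:SR = 4:3 ⇒ S = (0, 3/7)
2. With WU:UH = r, write λ = r/(r+1) so U = W + λ·(H−W); U is affine-linear in λ
Every point depending on U is an affine combination of U and λ-independent points, so each such coordinate is linear in λ; the λ² term in each signed area is a multiple of (H−W)×(H−W) = 0, so 2·[HRU] and 2·[RGS] are each linear in λ. Evaluating at λ=0 and λ=1:
  2·[HRU] = λ − 1,   2·[RGS] = -6/7
So [HRU]:[RGS] = (λ − 1) / (-6/7). Setting this equal to 7/15:
  λ − 1 = 7/15·(-6/7)  ⇒  λ = 3/5
Then r = λ/(1−λ) = (3/5)/(2/5) = 3/2. Check: with r = 3/2, U = (3/5, 2/5) and [HRU]:[RGS] = 7/15 as required.

r = 3/2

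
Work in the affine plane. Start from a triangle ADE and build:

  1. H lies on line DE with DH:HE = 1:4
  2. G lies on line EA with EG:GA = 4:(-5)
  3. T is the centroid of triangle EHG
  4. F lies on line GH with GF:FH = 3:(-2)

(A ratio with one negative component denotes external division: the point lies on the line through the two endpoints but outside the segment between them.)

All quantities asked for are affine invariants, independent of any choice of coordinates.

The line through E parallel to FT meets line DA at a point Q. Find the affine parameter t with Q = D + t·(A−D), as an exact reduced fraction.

t = 35/43

Set A = (0, 0), D = (1, 0), E = (0, 1); any affine frame gives the same invariant.
1. H lies on line DE with DH:HE = 1:4 ⇒ H = (4/5, 1/5)
2. G lies on line EA with EG:GA = 4:(-5) ⇒ G = (0, 5)
3. T is the centroid of triangle EHG ⇒ T = (4/15, 31/15)
4. F lies on line GH with GF:FH = 3:(-2) ⇒ F = (12/5, -47/5)
through E parallel to FT: direction (-32/15, 172/15); meets DA at Q = (8/43, 0)
Q = D + t·(A−D) with t = 35/43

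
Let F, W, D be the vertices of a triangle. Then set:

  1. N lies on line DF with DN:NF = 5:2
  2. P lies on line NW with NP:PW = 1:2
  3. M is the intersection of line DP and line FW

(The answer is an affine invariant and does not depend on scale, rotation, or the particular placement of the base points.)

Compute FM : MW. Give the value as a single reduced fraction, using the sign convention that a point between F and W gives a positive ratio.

Work in coordinates with F = (0, 0), W = (1, 0), D = (0, 1).
1. N lies on line DF with DN:NF = 5:2 ⇒ N = (0, 2/7)
2. P lies on line NW with NP:PW = 1:2 ⇒ P = (1/3, 4/21)
3. M is the intersection of line DP and line FW ⇒ M = (7/17, 0)
M = F + t·(W−F) with t = 7/17, so FM:MW = t:(1−t) = 7/17:10/17

FM:MW = 7/10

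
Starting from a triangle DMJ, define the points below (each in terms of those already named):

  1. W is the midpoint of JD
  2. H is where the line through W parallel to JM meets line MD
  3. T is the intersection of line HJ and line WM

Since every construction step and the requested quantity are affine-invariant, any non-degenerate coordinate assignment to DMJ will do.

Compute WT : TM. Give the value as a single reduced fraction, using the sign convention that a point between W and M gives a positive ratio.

WT:TM = 1/2

Assign D = (0, 0), M = (1, 0), J = (0, 1) — the answer is frame-independent, so this choice is without loss of generality.
1. W is the midpoint of JD ⇒ W = (0, 1/2)
2. H is where the line through W parallel to JM meets line MD ⇒ H = (1/2, 0)
3. T is the intersection of line HJ and line WM ⇒ T = (1/3, 1/3)
T = W + t·(M−W) with t = 1/3, so WT:TM = t:(1−t) = 1/3:2/3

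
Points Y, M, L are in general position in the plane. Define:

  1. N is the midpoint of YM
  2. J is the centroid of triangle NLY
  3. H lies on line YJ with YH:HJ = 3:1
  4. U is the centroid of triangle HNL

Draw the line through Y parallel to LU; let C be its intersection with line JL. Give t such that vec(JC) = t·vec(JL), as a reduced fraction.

Set Y = (0, 0), M = (1, 0), L = (0, 1); any affine frame gives the same invariant.
1. N is the midpoint of YM ⇒ N = (1/2, 0)
2. J is the centroid of triangle NLY ⇒ J = (1/6, 1/3)
3. H lies on line YJ with YH:HJ = 3:1 ⇒ H = (1/8, 1/4)
4. U is the centroid of triangle HNL ⇒ U = (5/24, 5/12)
through Y parallel to LU: direction (5/24, -7/12); meets JL at C = (5/6, -7/3)
C = J + t·(L−J) with t = -4

t = -4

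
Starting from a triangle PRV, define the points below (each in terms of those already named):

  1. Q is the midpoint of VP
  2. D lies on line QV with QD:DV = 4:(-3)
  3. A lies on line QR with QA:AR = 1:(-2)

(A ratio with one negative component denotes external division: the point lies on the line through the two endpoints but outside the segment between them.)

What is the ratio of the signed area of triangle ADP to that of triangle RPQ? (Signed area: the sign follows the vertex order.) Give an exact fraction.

Assign P = (0, 0), R = (1, 0), V = (0, 1) — the answer is frame-independent, so this choice is without loss of generality.
1. Q is the midpoint of VP ⇒ Q = (0, 1/2)
2. D lies on line QV with QD:DV = 4:(-3) ⇒ D = (0, 5/2)
3. A lies on line QR with QA:AR = 1:(-2) ⇒ A = (-1, 1)
2·[ADP] = -5/2, 2·[RPQ] = -1/2
[ADP]:[RPQ] = -5/2:-1/2 = 5

[ADP]:[RPQ] = 5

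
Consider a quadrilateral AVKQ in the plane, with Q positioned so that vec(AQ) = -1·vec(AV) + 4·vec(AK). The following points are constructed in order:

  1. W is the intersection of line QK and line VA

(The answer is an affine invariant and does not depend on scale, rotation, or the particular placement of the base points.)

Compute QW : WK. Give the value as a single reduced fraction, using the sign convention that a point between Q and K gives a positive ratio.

QW:WK = -4

Work in coordinates with A = (0, 0), V = (1, 0), K = (0, 1), Q = (-1, 4).
1. W is the intersection of line QK and line VA ⇒ W = (1/3, 0)
W = Q + t·(K−Q) with t = 4/3, so QW:WK = t:(1−t) = 4/3:-1/3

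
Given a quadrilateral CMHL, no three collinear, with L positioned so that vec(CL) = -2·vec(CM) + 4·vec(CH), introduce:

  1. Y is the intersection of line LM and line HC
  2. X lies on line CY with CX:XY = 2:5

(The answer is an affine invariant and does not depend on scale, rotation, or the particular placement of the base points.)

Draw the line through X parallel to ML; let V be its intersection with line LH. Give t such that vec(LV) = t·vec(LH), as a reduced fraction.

t = 20/7

Set C = (0, 0), M = (1, 0), H = (0, 1), L = (-2, 4); any affine frame gives the same invariant.
1. Y is the intersection of line LM and line HC ⇒ Y = (0, 4/3)
2. X lies on line CY with CX:XY = 2:5 ⇒ X = (0, 8/21)
through X parallel to ML: direction (-3, 4); meets LH at V = (26/7, -32/7)
V = L + t·(H−L) with t = 20/7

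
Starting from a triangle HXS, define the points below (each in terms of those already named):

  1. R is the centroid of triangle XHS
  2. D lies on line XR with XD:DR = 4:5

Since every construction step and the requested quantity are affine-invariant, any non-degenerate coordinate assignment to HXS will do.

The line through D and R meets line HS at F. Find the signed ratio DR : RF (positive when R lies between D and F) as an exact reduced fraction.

DR:RF = 10/9

Set H = (0, 0), X = (1, 0), S = (0, 1); any affine frame gives the same invariant.
1. R is the centroid of triangle XHS ⇒ R = (1/3, 1/3)
2. D lies on line XR with XD:DR = 4:5 ⇒ D = (19/27, 4/27)
line DR meets HS at F = (0, 1/2)
R = D + t·(F−D) with t = 10/19, so DR:RF = 10/19:9/19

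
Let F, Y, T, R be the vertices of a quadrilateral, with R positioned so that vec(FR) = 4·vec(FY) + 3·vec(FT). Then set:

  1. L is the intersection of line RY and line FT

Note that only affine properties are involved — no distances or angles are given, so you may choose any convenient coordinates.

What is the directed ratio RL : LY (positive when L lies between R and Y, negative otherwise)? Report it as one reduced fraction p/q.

Set F = (0, 0), Y = (1, 0), T = (0, 1), R = (4, 3); any affine frame gives the same invariant.
1. L is the intersection of line RY and line FT ⇒ L = (0, -1)
L = R + t·(Y−R) with t = 4/3, so RL:LY = t:(1−t) = 4/3:-1/3

RL:LY = -4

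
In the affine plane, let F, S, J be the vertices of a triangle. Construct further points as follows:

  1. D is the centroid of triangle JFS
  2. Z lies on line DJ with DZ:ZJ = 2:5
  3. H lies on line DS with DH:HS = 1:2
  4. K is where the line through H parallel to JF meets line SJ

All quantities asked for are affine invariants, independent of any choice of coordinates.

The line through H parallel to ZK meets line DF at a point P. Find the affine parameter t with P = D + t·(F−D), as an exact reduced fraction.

Assign F = (0, 0), S = (1, 0), J = (0, 1) — the answer is frame-independent, so this choice is without loss of generality.
1. D is the centroid of triangle JFS ⇒ D = (1/3, 1/3)
2. Z lies on line DJ with DZ:ZJ = 2:5 ⇒ Z = (5/21, 11/21)
3. H lies on line DS with DH:HS = 1:2 ⇒ H = (5/9, 2/9)
4. K is where the line through H parallel to JF meets line SJ ⇒ K = (5/9, 4/9)
through H parallel to ZK: direction (20/63, -5/63); meets DF at P = (13/45, 13/45)
P = D + t·(F−D) with t = 2/15

t = 2/15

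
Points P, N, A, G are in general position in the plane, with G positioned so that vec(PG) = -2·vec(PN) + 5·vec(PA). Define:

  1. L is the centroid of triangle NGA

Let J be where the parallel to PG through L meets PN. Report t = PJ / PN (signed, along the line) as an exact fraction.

t = 7/15

Work in coordinates with P = (0, 0), N = (1, 0), A = (0, 1), G = (-2, 5).
1. L is the centroid of triangle NGA ⇒ L = (-1/3, 2)
through L parallel to PG: direction (-2, 5); meets PN at J = (7/15, 0)
J = P + t·(N−P) with t = 7/15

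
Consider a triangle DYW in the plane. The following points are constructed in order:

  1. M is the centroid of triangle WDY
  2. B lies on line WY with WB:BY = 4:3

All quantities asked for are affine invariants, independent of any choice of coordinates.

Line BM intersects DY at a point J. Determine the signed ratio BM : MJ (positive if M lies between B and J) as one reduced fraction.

Assign D = (0, 0), Y = (1, 0), W = (0, 1) — the answer is frame-independent, so this choice is without loss of generality.
1. M is the centroid of triangle WDY ⇒ M = (1/3, 1/3)
2. B lies on line WY with WB:BY = 4:3 ⇒ B = (4/7, 3/7)
line BM meets DY at J = (-1/2, 0)
M = B + t·(J−B) with t = 2/9, so BM:MJ = 2/9:7/9

BM:MJ = 2/7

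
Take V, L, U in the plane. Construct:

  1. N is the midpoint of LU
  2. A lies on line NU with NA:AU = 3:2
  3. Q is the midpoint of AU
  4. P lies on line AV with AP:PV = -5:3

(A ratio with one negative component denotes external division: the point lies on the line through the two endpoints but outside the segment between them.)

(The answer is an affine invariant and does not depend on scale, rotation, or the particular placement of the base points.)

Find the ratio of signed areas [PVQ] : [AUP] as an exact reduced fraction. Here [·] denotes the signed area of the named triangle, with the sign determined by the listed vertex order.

Set V = (0, 0), L = (1, 0), U = (0, 1); any affine frame gives the same invariant.
1. N is the midpoint of LU ⇒ N = (1/2, 1/2)
2. A lies on line NU with NA:AU = 3:2 ⇒ A = (1/5, 4/5)
3. Q is the midpoint of AU ⇒ Q = (1/10, 9/10)
4. P lies on line AV with AP:PV = -5:3 ⇒ P = (-3/10, -6/5)
2·[PVQ] = 3/20, 2·[AUP] = 1/2
[PVQ]:[AUP] = 3/20:1/2 = 3/10

[PVQ]:[AUP] = 3/10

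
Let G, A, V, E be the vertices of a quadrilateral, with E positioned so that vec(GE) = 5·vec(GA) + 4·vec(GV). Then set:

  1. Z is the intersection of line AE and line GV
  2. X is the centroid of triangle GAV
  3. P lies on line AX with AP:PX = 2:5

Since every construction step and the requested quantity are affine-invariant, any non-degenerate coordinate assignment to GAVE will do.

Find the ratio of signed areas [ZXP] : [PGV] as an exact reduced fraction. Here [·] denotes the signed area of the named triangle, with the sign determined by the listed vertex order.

Assign G = (0, 0), A = (1, 0), V = (0, 1), E = (5, 4) — the answer is frame-independent, so this choice is without loss of generality.
1. Z is the intersection of line AE and line GV ⇒ Z = (0, -1)
2. X is the centroid of triangle GAV ⇒ X = (1/3, 1/3)
3. P lies on line AX with AP:PX = 2:5 ⇒ P = (17/21, 2/21)
2·[ZXP] = -5/7, 2·[PGV] = -17/21
[ZXP]:[PGV] = -5/7:-17/21 = 15/17

[ZXP]:[PGV] = 15/17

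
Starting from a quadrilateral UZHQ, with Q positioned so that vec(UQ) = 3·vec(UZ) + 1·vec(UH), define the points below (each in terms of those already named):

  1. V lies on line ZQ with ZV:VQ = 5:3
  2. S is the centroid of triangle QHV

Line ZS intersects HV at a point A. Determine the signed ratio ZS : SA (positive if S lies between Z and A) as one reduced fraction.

Choose coordinates U = (0, 0), Z = (1, 0), H = (0, 1), Q = (3, 1).
1. V lies on line ZQ with ZV:VQ = 5:3 ⇒ V = (9/4, 5/8)
2. S is the centroid of triangle QHV ⇒ S = (7/4, 7/8)
line ZS meets HV at A = (13/8, 35/48)
S = Z + t·(A−Z) with t = 6/5, so ZS:SA = 6/5:-1/5

ZS:SA = -6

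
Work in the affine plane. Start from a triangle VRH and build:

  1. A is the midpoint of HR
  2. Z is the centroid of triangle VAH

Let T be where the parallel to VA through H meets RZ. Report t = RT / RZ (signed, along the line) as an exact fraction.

Assign V = (0, 0), R = (1, 0), H = (0, 1) — the answer is frame-independent, so this choice is without loss of generality.
1. A is the midpoint of HR ⇒ A = (1/2, 1/2)
2. Z is the centroid of triangle VAH ⇒ Z = (1/6, 1/2)
through H parallel to VA: direction (1/2, 1/2); meets RZ at T = (-1/4, 3/4)
T = R + t·(Z−R) with t = 3/2

t = 3/2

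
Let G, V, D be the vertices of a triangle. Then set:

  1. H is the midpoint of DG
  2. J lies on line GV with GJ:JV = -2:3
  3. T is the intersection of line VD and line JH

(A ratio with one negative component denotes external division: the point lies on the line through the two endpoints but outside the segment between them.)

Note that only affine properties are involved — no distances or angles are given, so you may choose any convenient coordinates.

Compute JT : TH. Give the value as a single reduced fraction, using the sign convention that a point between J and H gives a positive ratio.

JT:TH = -6

Set G = (0, 0), V = (1, 0), D = (0, 1); any affine frame gives the same invariant.
1. H is the midpoint of DG ⇒ H = (0, 1/2)
2. J lies on line GV with GJ:JV = -2:3 ⇒ J = (-2, 0)
3. T is the intersection of line VD and line JH ⇒ T = (2/5, 3/5)
T = J + t·(H−J) with t = 6/5, so JT:TH = t:(1−t) = 6/5:-1/5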